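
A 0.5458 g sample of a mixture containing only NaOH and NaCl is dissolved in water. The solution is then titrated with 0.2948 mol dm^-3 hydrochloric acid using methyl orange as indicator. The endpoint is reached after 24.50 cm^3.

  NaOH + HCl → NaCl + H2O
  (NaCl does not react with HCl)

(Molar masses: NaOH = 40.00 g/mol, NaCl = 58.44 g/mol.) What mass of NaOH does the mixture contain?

n(HCl) = 0.02450 × 0.2948 = 7.223 × 10^-3 mol
Let x = n(NaOH), y = n(NaCl).
Titrant: 1x = 7.223 × 10^-3;  mass: 40.00x + 58.44y = 0.5458
Solving, x = 7.223 × 10^-3 mol, y = 4.396 × 10^-3 mol
mass of NaOH = 7.223 × 10^-3 × 40.00 = 0.2889 g

0.2889 g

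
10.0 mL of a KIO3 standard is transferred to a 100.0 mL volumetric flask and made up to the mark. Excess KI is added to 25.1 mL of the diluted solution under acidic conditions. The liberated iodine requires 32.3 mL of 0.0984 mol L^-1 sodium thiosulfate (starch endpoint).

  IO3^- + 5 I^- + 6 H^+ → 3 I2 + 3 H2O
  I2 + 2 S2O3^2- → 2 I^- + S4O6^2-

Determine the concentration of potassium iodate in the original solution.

0.211 mol/L

n(S2O3^2-) = 0.0323 × 0.0984 = 3.18 × 10^-3 mol
n(I2) = n(S2O3^2-)/2 = 1.59 × 10^-3 mol
From the 1:3 ratio, n(IO3^-) in the aliquot = 1/3 × 1.59 × 10^-3 = 5.30 × 10^-4 mol
[IO3^-]_dilute = 5.30 × 10^-4 / 0.0251 = 0.0211 mol/L
[IO3^-]_original = 0.0211 × 100.0/10.0 = 0.211 mol/L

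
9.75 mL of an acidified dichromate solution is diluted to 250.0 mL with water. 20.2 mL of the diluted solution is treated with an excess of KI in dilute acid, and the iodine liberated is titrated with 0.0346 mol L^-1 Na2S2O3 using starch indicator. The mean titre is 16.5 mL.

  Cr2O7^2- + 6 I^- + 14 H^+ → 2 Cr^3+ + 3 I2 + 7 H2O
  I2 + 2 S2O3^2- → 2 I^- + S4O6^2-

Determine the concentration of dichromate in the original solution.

n(S2O3^2-) = 0.0165 × 0.0346 = 5.71 × 10^-4 mol
n(I2) = n(S2O3^2-)/2 = 2.85 × 10^-4 mol
From the 1:3 ratio, n(Cr2O7^2-) in the aliquot = 1/3 × 2.85 × 10^-4 = 9.51 × 10^-5 mol
[Cr2O7^2-]_dilute = 9.51 × 10^-5 / 0.0202 = 0.00471 mol/L
[Cr2O7^2-]_original = 0.00471 × 250.0/9.75 = 0.121 mol/L

0.121 mol/L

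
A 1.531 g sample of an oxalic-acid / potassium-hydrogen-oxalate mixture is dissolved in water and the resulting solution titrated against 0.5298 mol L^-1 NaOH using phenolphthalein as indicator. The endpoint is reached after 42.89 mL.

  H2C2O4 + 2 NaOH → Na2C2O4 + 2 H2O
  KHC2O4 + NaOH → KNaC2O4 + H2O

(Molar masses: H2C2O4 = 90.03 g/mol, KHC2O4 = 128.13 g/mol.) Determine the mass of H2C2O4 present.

0.7477 g

n(NaOH) = 0.04289 × 0.5298 = 0.02272 mol
Let x = n(H2C2O4), y = n(KHC2O4).
Titrant: 2x + 1y = 0.02272;  mass: 90.03x + 128.13y = 1.531
Solving, x = 8.305 × 10^-3 mol, y = 6.113 × 10^-3 mol
mass of H2C2O4 = 8.305 × 10^-3 × 90.03 = 0.7477 g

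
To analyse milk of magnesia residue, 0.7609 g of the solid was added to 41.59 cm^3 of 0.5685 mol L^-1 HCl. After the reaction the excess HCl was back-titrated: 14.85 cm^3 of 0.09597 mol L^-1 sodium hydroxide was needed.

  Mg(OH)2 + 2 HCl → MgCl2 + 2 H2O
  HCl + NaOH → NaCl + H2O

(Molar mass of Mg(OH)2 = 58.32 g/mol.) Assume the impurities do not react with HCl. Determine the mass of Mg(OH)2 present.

n(HCl) added = 0.04159 × 0.5685 = 0.02364 mol
n(NaOH) used in back-titration = 0.01485 × 0.09597 = 1.425 × 10^-3 mol
n(HCl) left over = 1.425 × 10^-3 mol (1:1 ratio)
n(HCl) consumed by analyte = 0.02364 − 1.425 × 10^-3 = 0.02222 mol
From the 1:2 ratio, n(Mg(OH)2) = 1/2 × 0.02222 = 0.01111 mol
mass of Mg(OH)2 = 0.01111 × 58.32 = 0.6479 g

0.6479 g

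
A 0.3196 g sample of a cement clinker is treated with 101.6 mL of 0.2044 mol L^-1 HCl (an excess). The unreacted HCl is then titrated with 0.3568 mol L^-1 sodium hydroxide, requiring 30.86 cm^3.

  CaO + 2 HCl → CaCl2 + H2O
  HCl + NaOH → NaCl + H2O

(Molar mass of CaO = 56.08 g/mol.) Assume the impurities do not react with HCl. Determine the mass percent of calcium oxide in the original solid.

85.60 %

n(HCl) added = 0.1016 × 0.2044 = 0.02077 mol
n(NaOH) used in back-titration = 0.03086 × 0.3568 = 0.01101 mol
n(HCl) left over = 0.01101 mol (1:1 ratio)
n(HCl) consumed by analyte = 0.02077 − 0.01101 = 9.756 × 10^-3 mol
From the 1:2 ratio, n(CaO) = 1/2 × 9.756 × 10^-3 = 4.878 × 10^-3 mol
mass of CaO = 4.878 × 10^-3 × 56.08 = 0.2736 g
% CaO = 0.2736 / 0.3196 × 100 = 85.60 %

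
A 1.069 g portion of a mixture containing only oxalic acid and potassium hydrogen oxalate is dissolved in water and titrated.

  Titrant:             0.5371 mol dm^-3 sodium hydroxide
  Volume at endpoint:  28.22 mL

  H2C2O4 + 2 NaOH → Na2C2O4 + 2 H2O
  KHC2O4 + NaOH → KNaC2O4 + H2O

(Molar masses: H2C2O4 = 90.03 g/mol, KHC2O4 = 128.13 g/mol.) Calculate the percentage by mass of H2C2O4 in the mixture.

n(NaOH) = 0.02822 × 0.5371 = 0.01516 mol
Let x = n(H2C2O4), y = n(KHC2O4).
Titrant: 2x + 1y = 0.01516;  mass: 90.03x + 128.13y = 1.069
Solving, x = 5.252 × 10^-3 mol, y = 4.653 × 10^-3 mol
mass of H2C2O4 = 5.252 × 10^-3 × 90.03 = 0.4728 g
% H2C2O4 = 0.4728 / 1.069 × 100 = 44.23 %

44.23 %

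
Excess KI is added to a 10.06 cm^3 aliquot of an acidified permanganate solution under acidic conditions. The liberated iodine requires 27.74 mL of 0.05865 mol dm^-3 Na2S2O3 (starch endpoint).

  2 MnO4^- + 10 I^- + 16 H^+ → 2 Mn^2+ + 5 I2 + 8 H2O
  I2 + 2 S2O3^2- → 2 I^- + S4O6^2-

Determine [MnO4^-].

n(S2O3^2-) = 0.02774 × 0.05865 = 1.627 × 10^-3 mol
n(I2) = n(S2O3^2-)/2 = 8.135 × 10^-4 mol
From the 2:5 ratio, n(MnO4^-) in the aliquot = 2/5 × 8.135 × 10^-4 = 3.254 × 10^-4 mol
[MnO4^-] = 3.254 × 10^-4 / 0.01006 = 0.03234 mol/L

0.03234 mol/L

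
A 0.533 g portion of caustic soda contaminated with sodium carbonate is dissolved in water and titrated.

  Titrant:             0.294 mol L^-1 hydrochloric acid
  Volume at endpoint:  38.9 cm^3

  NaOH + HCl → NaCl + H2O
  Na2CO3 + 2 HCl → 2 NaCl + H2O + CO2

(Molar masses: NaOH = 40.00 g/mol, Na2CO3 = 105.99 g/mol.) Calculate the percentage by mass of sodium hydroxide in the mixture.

n(HCl) = 0.0389 × 0.294 = 0.0114 mol
Let x = n(NaOH), y = n(Na2CO3).
Titrant: 1x + 2y = 0.0114;  mass: 40.00x + 105.99y = 0.533
Solving, x = 5.62 × 10^-3 mol, y = 2.91 × 10^-3 mol
mass of NaOH = 5.62 × 10^-3 × 40.00 = 0.225 g
% NaOH = 0.225 / 0.533 × 100 = 42.2 %

42.2 %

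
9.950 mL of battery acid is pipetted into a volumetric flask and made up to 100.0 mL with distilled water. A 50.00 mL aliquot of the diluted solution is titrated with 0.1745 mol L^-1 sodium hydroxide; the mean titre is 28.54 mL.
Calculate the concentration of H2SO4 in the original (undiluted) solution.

0.5005 mol/L

H2SO4 + 2 NaOH → Na2SO4 + 2 H2O
n(NaOH) = 0.02854 × 0.1745 = 4.980 × 10^-3 mol
From the 1:2 ratio, n(H2SO4) in the aliquot = 1/2 × 4.980 × 10^-3 = 2.490 × 10^-3 mol
[H2SO4]_dilute = 2.490 × 10^-3 / 0.05000 = 0.04980 mol/L
Dilution factor = 100.0 / 9.950 = 10.05
[H2SO4]_stock = 0.04980 × 10.05 = 0.5005 mol/L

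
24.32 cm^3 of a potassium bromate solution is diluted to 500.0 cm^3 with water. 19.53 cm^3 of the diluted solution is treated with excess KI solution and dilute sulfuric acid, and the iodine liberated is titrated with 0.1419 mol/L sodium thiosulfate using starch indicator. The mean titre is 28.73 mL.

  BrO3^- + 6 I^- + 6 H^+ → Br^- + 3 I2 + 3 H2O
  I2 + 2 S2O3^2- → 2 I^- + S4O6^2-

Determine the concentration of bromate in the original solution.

n(S2O3^2-) = 0.02873 × 0.1419 = 4.077 × 10^-3 mol
n(I2) = n(S2O3^2-)/2 = 2.038 × 10^-3 mol
From the 1:3 ratio, n(BrO3^-) in the aliquot = 1/3 × 2.038 × 10^-3 = 6.795 × 10^-4 mol
[BrO3^-]_dilute = 6.795 × 10^-4 / 0.01953 = 0.03479 mol/L
[BrO3^-]_original = 0.03479 × 500.0/24.32 = 0.7153 mol/L

0.7153 mol/L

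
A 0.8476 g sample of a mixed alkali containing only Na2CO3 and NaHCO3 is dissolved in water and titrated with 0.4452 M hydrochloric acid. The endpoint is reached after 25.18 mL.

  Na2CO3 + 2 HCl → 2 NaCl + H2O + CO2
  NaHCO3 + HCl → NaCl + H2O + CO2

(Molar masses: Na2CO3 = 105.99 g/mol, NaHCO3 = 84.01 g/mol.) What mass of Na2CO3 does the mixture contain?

0.1609 g

n(HCl) = 0.02518 × 0.4452 = 0.01121 mol
Let x = n(Na2CO3), y = n(NaHCO3).
Titrant: 2x + 1y = 0.01121;  mass: 105.99x + 84.01y = 0.8476
Solving, x = 1.518 × 10^-3 mol, y = 8.174 × 10^-3 mol
mass of Na2CO3 = 1.518 × 10^-3 × 105.99 = 0.1609 g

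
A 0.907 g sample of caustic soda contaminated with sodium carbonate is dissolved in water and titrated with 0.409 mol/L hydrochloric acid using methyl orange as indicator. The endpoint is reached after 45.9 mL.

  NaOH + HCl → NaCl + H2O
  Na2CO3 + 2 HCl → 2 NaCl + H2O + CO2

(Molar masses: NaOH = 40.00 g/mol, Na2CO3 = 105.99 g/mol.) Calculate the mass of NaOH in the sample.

n(HCl) = 0.0459 × 0.409 = 0.0188 mol
Let x = n(NaOH), y = n(Na2CO3).
Titrant: 1x + 2y = 0.0188;  mass: 40.00x + 105.99y = 0.907
Solving, x = 6.76 × 10^-3 mol, y = 6.01 × 10^-3 mol
mass of NaOH = 6.76 × 10^-3 × 40.00 = 0.271 g

0.271 g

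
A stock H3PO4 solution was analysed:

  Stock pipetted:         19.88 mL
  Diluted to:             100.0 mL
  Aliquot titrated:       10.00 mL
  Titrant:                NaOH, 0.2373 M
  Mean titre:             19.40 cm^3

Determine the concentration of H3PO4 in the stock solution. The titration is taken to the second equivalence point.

1.158 M

H3PO4 + 2 NaOH → Na2HPO4 + 2 H2O
n(NaOH) = 0.01940 × 0.2373 = 4.604 × 10^-3 mol
From the 1:2 ratio, n(H3PO4) in the aliquot = 1/2 × 4.604 × 10^-3 = 2.302 × 10^-3 mol
[H3PO4]_dilute = 2.302 × 10^-3 / 0.01000 = 0.2302 mol/L
Dilution factor = 100.0 / 19.88 = 5.030
[H3PO4]_stock = 0.2302 × 5.030 = 1.158 mol/L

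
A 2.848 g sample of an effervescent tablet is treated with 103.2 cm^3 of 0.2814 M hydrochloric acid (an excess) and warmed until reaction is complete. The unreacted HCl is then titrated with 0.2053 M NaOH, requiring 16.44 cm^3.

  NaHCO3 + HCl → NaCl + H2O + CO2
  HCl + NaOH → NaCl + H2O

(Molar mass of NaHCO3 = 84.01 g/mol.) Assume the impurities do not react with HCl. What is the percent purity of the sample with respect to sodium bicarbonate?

n(HCl) added = 0.1032 × 0.2814 = 0.02904 mol
n(NaOH) used in back-titration = 0.01644 × 0.2053 = 3.375 × 10^-3 mol
n(HCl) left over = 3.375 × 10^-3 mol (1:1 ratio)
n(HCl) consumed by analyte = 0.02904 − 3.375 × 10^-3 = 0.02567 mol
n(NaHCO3) = 0.02567 mol (1:1 ratio)
mass of NaHCO3 = 0.02567 × 84.01 = 2.156 g
% NaHCO3 = 2.156 / 2.848 × 100 = 75.71 %

75.71 %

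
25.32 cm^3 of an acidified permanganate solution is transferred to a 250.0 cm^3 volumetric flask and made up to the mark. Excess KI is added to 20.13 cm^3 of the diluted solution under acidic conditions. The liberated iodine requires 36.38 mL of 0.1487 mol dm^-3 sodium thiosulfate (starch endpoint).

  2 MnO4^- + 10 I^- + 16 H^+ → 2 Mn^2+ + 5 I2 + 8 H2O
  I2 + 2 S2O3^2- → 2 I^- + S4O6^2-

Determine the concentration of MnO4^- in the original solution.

n(S2O3^2-) = 0.03638 × 0.1487 = 5.410 × 10^-3 mol
n(I2) = n(S2O3^2-)/2 = 2.705 × 10^-3 mol
From the 2:5 ratio, n(MnO4^-) in the aliquot = 2/5 × 2.705 × 10^-3 = 1.082 × 10^-3 mol
[MnO4^-]_dilute = 1.082 × 10^-3 / 0.02013 = 0.05375 mol/L
[MnO4^-]_original = 0.05375 × 250.0/25.32 = 0.5307 mol/L

0.5307 mol/L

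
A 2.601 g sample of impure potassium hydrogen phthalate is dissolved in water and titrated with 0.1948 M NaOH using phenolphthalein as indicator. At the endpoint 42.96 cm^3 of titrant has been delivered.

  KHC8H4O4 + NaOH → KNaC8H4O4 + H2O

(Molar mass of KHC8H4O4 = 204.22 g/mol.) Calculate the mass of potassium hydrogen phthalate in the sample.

n(NaOH) = 0.04296 L × 0.1948 mol/L = 8.369 × 10^-3 mol
n(KHC8H4O4) = 8.369 × 10^-3 mol (1:1 ratio)
mass of KHC8H4O4 = 8.369 × 10^-3 × 204.22 g/mol = 1.709 g

1.709 g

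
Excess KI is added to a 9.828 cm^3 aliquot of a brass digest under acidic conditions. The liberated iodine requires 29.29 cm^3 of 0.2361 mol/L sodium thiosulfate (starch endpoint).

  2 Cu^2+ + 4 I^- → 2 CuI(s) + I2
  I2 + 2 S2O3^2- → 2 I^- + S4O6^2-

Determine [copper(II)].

n(S2O3^2-) = 0.02929 × 0.2361 = 6.915 × 10^-3 mol
n(I2) = n(S2O3^2-)/2 = 3.458 × 10^-3 mol
From the 2:1 ratio, n(Cu2+) in the aliquot = 2/1 × 3.458 × 10^-3 = 6.915 × 10^-3 mol
[Cu2+] = 6.915 × 10^-3 / 0.009828 = 0.7036 mol/L

0.7036 mol/L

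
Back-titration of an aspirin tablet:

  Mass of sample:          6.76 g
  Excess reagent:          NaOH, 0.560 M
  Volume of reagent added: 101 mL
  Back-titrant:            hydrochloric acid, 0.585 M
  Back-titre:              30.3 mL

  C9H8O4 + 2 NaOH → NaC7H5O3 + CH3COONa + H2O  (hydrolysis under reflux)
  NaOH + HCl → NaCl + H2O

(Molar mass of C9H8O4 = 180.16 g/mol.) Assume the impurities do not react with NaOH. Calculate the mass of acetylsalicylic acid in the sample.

n(NaOH) added = 0.101 × 0.560 = 0.0566 mol
n(HCl) used in back-titration = 0.0303 × 0.585 = 0.0177 mol
n(NaOH) left over = 0.0177 mol (1:1 ratio)
n(NaOH) consumed by analyte = 0.0566 − 0.0177 = 0.0388 mol
From the 1:2 ratio, n(C9H8O4) = 1/2 × 0.0388 = 0.0194 mol
mass of C9H8O4 = 0.0194 × 180.16 = 3.50 g

3.50 g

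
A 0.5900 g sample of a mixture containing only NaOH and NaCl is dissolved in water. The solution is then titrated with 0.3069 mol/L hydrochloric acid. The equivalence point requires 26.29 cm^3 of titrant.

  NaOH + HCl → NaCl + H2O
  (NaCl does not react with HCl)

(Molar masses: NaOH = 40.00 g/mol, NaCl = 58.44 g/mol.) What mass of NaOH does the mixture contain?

n(HCl) = 0.02629 × 0.3069 = 8.068 × 10^-3 mol
Let x = n(NaOH), y = n(NaCl).
Titrant: 1x = 8.068 × 10^-3;  mass: 40.00x + 58.44y = 0.5900
Solving, x = 8.068 × 10^-3 mol, y = 4.573 × 10^-3 mol
mass of NaOH = 8.068 × 10^-3 × 40.00 = 0.3227 g

0.3227 g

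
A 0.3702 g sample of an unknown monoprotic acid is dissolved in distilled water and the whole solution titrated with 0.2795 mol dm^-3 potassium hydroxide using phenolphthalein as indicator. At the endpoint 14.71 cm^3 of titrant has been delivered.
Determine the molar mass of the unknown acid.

n(KOH) = 0.01471 L × 0.2795 mol/L = 4.111 × 10^-3 mol
n(HA) = 4.111 × 10^-3 mol (1:1 ratio)
M = m / n = 0.3702 g / 4.111 × 10^-3 mol = 90.04 g/mol

90.04 g/mol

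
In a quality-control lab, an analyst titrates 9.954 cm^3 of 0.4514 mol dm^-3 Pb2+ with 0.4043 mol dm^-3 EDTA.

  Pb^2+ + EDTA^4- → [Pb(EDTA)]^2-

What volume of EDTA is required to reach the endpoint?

11.11 mL

n(Pb2+) = 0.009954 L × 0.4514 mol/L = 4.493 × 10^-3 mol
n(EDTA) = 4.493 × 10^-3 mol (1:1 stoichiometry)
V(EDTA) = 4.493 × 10^-3 mol / 0.4043 mol/L = 0.01111 L = 11.11 mL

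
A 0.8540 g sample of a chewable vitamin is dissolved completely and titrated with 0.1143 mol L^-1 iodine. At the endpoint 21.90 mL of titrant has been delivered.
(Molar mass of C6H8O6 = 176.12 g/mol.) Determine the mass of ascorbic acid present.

0.4409 g

C6H8O6 + I2 → C6H6O6 + 2 HI
n(I2) = 0.02190 L × 0.1143 mol/L = 2.503 × 10^-3 mol
n(C6H8O6) = 2.503 × 10^-3 mol (1:1 ratio)
mass of C6H8O6 = 2.503 × 10^-3 × 176.12 g/mol = 0.4409 g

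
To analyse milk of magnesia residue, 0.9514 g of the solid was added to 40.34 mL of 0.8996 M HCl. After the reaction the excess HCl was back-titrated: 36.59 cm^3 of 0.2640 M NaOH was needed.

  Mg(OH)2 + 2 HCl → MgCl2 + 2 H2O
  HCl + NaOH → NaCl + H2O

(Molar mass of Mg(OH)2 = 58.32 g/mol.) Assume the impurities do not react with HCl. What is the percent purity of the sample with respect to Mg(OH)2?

81.62 %

n(HCl) added = 0.04034 × 0.8996 = 0.03629 mol
n(NaOH) used in back-titration = 0.03659 × 0.2640 = 9.660 × 10^-3 mol
n(HCl) left over = 9.660 × 10^-3 mol (1:1 ratio)
n(HCl) consumed by analyte = 0.03629 − 9.660 × 10^-3 = 0.02663 mol
From the 1:2 ratio, n(Mg(OH)2) = 1/2 × 0.02663 = 0.01332 mol
mass of Mg(OH)2 = 0.01332 × 58.32 = 0.7765 g
% Mg(OH)2 = 0.7765 / 0.9514 × 100 = 81.62 %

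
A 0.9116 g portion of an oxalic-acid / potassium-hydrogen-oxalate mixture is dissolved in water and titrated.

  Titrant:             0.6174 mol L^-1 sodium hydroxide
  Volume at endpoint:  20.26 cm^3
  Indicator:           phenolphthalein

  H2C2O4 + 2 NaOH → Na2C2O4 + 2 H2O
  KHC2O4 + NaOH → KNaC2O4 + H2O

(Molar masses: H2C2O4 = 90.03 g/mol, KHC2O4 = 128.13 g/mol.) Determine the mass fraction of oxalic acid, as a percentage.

n(NaOH) = 0.02026 × 0.6174 = 0.01251 mol
Let x = n(H2C2O4), y = n(KHC2O4).
Titrant: 2x + 1y = 0.01251;  mass: 90.03x + 128.13y = 0.9116
Solving, x = 4.158 × 10^-3 mol, y = 4.193 × 10^-3 mol
mass of H2C2O4 = 4.158 × 10^-3 × 90.03 = 0.3743 g
% H2C2O4 = 0.3743 / 0.9116 × 100 = 41.06 %

41.06 %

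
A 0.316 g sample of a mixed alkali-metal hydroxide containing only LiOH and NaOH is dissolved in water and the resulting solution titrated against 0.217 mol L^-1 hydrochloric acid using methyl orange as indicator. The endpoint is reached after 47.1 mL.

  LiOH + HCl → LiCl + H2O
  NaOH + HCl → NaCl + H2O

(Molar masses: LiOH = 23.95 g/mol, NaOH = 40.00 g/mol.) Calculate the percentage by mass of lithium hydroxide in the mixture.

43.8 %

n(HCl) = 0.0471 × 0.217 = 0.0102 mol
Let x = n(LiOH), y = n(NaOH).
Titrant: 1x + 1y = 0.0102;  mass: 23.95x + 40.00y = 0.316
Solving, x = 5.78 × 10^-3 mol, y = 4.44 × 10^-3 mol
mass of LiOH = 5.78 × 10^-3 × 23.95 = 0.139 g
% LiOH = 0.139 / 0.316 × 100 = 43.8 %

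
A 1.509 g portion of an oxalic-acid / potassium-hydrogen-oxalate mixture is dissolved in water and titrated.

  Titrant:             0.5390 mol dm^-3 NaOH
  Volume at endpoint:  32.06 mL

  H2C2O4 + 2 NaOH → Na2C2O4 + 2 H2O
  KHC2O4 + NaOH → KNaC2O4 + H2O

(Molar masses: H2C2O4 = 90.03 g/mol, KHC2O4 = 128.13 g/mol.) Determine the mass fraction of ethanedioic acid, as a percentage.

n(NaOH) = 0.03206 × 0.5390 = 0.01728 mol
Let x = n(H2C2O4), y = n(KHC2O4).
Titrant: 2x + 1y = 0.01728;  mass: 90.03x + 128.13y = 1.509
Solving, x = 4.242 × 10^-3 mol, y = 8.797 × 10^-3 mol
mass of H2C2O4 = 4.242 × 10^-3 × 90.03 = 0.3819 g
% H2C2O4 = 0.3819 / 1.509 × 100 = 25.31 %

25.31 %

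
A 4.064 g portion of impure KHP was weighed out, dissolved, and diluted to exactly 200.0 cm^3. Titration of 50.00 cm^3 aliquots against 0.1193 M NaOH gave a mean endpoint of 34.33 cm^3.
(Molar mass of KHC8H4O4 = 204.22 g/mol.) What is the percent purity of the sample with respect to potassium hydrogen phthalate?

KHC8H4O4 + NaOH → KNaC8H4O4 + H2O
n(NaOH) per titration = 0.03433 × 0.1193 = 4.096 × 10^-3 mol
n(KHC8H4O4) in each aliquot = 4.096 × 10^-3 mol (1:1 ratio)
n(KHC8H4O4) in the whole flask = 4.096 × 10^-3 × 200.0/50.00 = 0.01638 mol
mass of KHC8H4O4 = 0.01638 × 204.22 = 3.346 g
% KHC8H4O4 = 3.346 / 4.064 × 100 = 82.32 %

82.32 %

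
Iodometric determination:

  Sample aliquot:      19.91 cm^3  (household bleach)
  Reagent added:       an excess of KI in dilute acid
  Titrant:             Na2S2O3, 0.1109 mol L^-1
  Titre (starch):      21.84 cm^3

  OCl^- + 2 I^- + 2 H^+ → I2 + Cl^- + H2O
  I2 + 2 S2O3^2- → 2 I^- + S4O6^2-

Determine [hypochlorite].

n(S2O3^2-) = 0.02184 × 0.1109 = 2.422 × 10^-3 mol
n(I2) = n(S2O3^2-)/2 = 1.211 × 10^-3 mol
n(OCl^-) in the aliquot = 1.211 × 10^-3 mol (1:1 ratio)
[OCl^-] = 1.211 × 10^-3 / 0.01991 = 0.06083 mol/L

0.06083 mol/L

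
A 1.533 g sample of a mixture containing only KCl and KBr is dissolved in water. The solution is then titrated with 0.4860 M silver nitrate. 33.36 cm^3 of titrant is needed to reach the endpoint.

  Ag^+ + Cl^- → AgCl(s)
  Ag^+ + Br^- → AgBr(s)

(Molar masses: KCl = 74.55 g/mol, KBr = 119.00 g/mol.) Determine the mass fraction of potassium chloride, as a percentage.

n(AgNO3) = 0.03336 × 0.4860 = 0.01621 mol
Let x = n(KCl), y = n(KBr).
Titrant: 1x + 1y = 0.01621;  mass: 74.55x + 119.00y = 1.533
Solving, x = 8.917 × 10^-3 mol, y = 7.296 × 10^-3 mol
mass of KCl = 8.917 × 10^-3 × 74.55 = 0.6647 g
% KCl = 0.6647 / 1.533 × 100 = 43.36 %

43.36 %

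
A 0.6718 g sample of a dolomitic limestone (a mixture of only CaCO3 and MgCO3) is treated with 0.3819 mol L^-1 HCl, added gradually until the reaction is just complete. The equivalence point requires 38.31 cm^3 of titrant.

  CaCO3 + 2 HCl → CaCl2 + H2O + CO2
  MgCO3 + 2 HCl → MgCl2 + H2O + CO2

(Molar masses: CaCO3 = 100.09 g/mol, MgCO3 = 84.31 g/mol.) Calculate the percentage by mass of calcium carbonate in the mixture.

51.97 %

n(HCl) = 0.03831 × 0.3819 = 0.01463 mol
Let x = n(CaCO3), y = n(MgCO3).
Titrant: 2x + 2y = 0.01463;  mass: 100.09x + 84.31y = 0.6718
Solving, x = 3.488 × 10^-3 mol, y = 3.827 × 10^-3 mol
mass of CaCO3 = 3.488 × 10^-3 × 100.09 = 0.3492 g
% CaCO3 = 0.3492 / 0.6718 × 100 = 51.97 %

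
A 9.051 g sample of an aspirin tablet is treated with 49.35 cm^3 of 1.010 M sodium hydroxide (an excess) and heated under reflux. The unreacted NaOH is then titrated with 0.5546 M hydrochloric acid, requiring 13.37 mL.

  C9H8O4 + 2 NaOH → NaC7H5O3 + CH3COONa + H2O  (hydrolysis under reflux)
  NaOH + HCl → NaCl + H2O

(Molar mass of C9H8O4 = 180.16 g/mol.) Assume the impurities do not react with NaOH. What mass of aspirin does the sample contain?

3.822 g

n(NaOH) added = 0.04935 × 1.010 = 0.04984 mol
n(HCl) used in back-titration = 0.01337 × 0.5546 = 7.415 × 10^-3 mol
n(NaOH) left over = 7.415 × 10^-3 mol (1:1 ratio)
n(NaOH) consumed by analyte = 0.04984 − 7.415 × 10^-3 = 0.04243 mol
From the 1:2 ratio, n(C9H8O4) = 1/2 × 0.04243 = 0.02121 mol
mass of C9H8O4 = 0.02121 × 180.16 = 3.822 g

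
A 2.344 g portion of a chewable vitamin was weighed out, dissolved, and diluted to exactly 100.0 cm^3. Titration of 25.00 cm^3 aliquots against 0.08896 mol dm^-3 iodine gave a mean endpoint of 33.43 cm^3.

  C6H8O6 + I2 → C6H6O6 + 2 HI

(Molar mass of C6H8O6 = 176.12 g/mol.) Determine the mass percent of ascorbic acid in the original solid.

89.38 %

n(I2) per titration = 0.03343 × 0.08896 = 2.974 × 10^-3 mol
n(C6H8O6) in each aliquot = 2.974 × 10^-3 mol (1:1 ratio)
n(C6H8O6) in the whole flask = 2.974 × 10^-3 × 100.0/25.00 = 0.01190 mol
mass of C6H8O6 = 0.01190 × 176.12 = 2.095 g
% C6H8O6 = 2.095 / 2.344 × 100 = 89.38 %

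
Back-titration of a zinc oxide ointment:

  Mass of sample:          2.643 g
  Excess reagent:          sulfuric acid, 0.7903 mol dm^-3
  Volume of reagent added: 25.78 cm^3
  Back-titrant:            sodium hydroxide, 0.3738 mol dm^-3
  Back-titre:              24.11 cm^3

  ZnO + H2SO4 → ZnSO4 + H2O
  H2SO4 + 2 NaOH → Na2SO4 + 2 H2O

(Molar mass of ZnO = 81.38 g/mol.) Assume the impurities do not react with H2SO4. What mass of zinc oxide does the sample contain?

n(H2SO4) added = 0.02578 × 0.7903 = 0.02037 mol
n(NaOH) used in back-titration = 0.02411 × 0.3738 = 9.012 × 10^-3 mol
From the 1:2 ratio, n(H2SO4) left over = 1/2 × 9.012 × 10^-3 = 4.506 × 10^-3 mol
n(H2SO4) consumed by analyte = 0.02037 − 4.506 × 10^-3 = 0.01587 mol
n(ZnO) = 0.01587 mol (1:1 ratio)
mass of ZnO = 0.01587 × 81.38 = 1.291 g

1.291 g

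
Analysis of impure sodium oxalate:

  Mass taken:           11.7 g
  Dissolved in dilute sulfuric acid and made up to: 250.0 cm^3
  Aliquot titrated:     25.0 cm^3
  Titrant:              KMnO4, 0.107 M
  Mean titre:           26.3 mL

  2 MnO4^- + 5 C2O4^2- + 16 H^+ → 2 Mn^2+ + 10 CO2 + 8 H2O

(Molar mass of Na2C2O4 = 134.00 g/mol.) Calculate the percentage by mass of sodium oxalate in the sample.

n(KMnO4) per titration = 0.0263 × 0.107 = 2.81 × 10^-3 mol
From the 5:2 ratio, n(Na2C2O4) in each aliquot = 5/2 × 2.81 × 10^-3 = 7.04 × 10^-3 mol
n(Na2C2O4) in the whole flask = 7.04 × 10^-3 × 250.0/25.0 = 0.0704 mol
mass of Na2C2O4 = 0.0704 × 134.00 = 9.43 g
% Na2C2O4 = 9.43 / 11.7 × 100 = 80.6 %

80.6 %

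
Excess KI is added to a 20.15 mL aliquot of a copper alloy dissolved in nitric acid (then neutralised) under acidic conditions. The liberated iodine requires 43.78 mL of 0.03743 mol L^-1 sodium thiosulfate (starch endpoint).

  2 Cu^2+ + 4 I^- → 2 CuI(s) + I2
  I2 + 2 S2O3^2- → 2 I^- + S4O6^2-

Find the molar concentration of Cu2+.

0.08132 mol/L

n(S2O3^2-) = 0.04378 × 0.03743 = 1.639 × 10^-3 mol
n(I2) = n(S2O3^2-)/2 = 8.193 × 10^-4 mol
From the 2:1 ratio, n(Cu2+) in the aliquot = 2/1 × 8.193 × 10^-4 = 1.639 × 10^-3 mol
[Cu2+] = 1.639 × 10^-3 / 0.02015 = 0.08132 mol/L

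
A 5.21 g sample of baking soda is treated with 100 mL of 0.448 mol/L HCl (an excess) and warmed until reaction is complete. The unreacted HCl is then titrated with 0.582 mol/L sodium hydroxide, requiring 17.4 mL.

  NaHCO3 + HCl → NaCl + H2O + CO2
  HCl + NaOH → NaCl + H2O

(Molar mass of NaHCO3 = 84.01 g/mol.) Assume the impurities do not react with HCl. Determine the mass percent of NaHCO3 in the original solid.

55.9 %

n(HCl) added = 0.100 × 0.448 = 0.0448 mol
n(NaOH) used in back-titration = 0.0174 × 0.582 = 0.0101 mol
n(HCl) left over = 0.0101 mol (1:1 ratio)
n(HCl) consumed by analyte = 0.0448 − 0.0101 = 0.0347 mol
n(NaHCO3) = 0.0347 mol (1:1 ratio)
mass of NaHCO3 = 0.0347 × 84.01 = 2.91 g
% NaHCO3 = 2.91 / 5.21 × 100 = 55.9 %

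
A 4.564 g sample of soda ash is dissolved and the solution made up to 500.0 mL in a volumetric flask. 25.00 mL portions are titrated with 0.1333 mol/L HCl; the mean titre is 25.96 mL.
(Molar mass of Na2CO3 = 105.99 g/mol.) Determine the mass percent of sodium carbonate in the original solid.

80.36 %

Na2CO3 + 2 HCl → 2 NaCl + H2O + CO2
n(HCl) per titration = 0.02596 × 0.1333 = 3.460 × 10^-3 mol
From the 1:2 ratio, n(Na2CO3) in each aliquot = 1/2 × 3.460 × 10^-3 = 1.730 × 10^-3 mol
n(Na2CO3) in the whole flask = 1.730 × 10^-3 × 500.0/25.00 = 0.03460 mol
mass of Na2CO3 = 0.03460 × 105.99 = 3.668 g
% Na2CO3 = 3.668 / 4.564 × 100 = 80.36 %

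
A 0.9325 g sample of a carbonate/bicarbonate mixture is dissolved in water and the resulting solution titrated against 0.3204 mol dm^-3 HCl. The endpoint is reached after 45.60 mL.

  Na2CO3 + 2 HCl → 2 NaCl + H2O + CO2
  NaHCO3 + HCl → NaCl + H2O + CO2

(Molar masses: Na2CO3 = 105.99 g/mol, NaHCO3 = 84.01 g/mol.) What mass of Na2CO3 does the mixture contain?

n(HCl) = 0.04560 × 0.3204 = 0.01461 mol
Let x = n(Na2CO3), y = n(NaHCO3).
Titrant: 2x + 1y = 0.01461;  mass: 105.99x + 84.01y = 0.9325
Solving, x = 4.754 × 10^-3 mol, y = 5.102 × 10^-3 mol
mass of Na2CO3 = 4.754 × 10^-3 × 105.99 = 0.5039 g

0.5039 g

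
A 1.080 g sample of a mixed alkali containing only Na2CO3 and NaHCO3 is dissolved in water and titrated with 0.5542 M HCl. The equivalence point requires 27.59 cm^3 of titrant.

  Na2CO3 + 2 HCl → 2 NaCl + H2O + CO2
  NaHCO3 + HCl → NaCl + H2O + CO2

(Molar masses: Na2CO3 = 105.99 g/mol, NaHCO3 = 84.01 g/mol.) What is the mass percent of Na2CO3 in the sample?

32.36 %

n(HCl) = 0.02759 × 0.5542 = 0.01529 mol
Let x = n(Na2CO3), y = n(NaHCO3).
Titrant: 2x + 1y = 0.01529;  mass: 105.99x + 84.01y = 1.080
Solving, x = 3.298 × 10^-3 mol, y = 8.695 × 10^-3 mol
mass of Na2CO3 = 3.298 × 10^-3 × 105.99 = 0.3495 g
% Na2CO3 = 0.3495 / 1.080 × 100 = 32.36 %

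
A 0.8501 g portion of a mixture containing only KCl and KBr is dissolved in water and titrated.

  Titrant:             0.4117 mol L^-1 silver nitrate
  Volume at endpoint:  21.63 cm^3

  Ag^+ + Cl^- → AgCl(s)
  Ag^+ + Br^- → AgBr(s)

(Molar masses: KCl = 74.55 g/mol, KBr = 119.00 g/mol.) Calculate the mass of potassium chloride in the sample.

0.3515 g

n(AgNO3) = 0.02163 × 0.4117 = 8.905 × 10^-3 mol
Let x = n(KCl), y = n(KBr).
Titrant: 1x + 1y = 8.905 × 10^-3;  mass: 74.55x + 119.00y = 0.8501
Solving, x = 4.715 × 10^-3 mol, y = 4.190 × 10^-3 mol
mass of KCl = 4.715 × 10^-3 × 74.55 = 0.3515 g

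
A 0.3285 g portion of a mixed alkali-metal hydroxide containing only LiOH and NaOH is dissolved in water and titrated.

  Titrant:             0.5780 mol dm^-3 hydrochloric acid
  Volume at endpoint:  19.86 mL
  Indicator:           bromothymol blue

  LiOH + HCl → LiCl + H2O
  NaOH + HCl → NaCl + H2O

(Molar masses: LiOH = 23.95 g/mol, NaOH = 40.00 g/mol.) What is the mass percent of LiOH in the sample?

n(HCl) = 0.01986 × 0.5780 = 0.01148 mol
Let x = n(LiOH), y = n(NaOH).
Titrant: 1x + 1y = 0.01148;  mass: 23.95x + 40.00y = 0.3285
Solving, x = 8.141 × 10^-3 mol, y = 3.338 × 10^-3 mol
mass of LiOH = 8.141 × 10^-3 × 23.95 = 0.1950 g
% LiOH = 0.1950 / 0.3285 × 100 = 59.35 %

59.35 %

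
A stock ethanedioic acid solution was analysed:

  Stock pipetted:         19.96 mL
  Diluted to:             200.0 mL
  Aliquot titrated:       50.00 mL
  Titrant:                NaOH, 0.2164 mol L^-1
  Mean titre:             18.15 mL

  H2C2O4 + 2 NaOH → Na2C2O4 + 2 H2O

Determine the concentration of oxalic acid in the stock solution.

n(NaOH) = 0.01815 × 0.2164 = 3.928 × 10^-3 mol
From the 1:2 ratio, n(H2C2O4) in the aliquot = 1/2 × 3.928 × 10^-3 = 1.964 × 10^-3 mol
[H2C2O4]_dilute = 1.964 × 10^-3 / 0.05000 = 0.03928 mol/L
Dilution factor = 200.0 / 19.96 = 10.02
[H2C2O4]_stock = 0.03928 × 10.02 = 0.3936 mol/L

0.3936 mol/L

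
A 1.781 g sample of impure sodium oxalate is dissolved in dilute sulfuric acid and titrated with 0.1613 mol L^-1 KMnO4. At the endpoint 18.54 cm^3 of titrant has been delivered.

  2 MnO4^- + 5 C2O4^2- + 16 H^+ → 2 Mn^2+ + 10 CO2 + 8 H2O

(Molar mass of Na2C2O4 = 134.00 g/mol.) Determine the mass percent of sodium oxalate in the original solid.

n(KMnO4) = 0.01854 L × 0.1613 mol/L = 2.991 × 10^-3 mol
From the 5:2 ratio, n(Na2C2O4) = 5/2 × 2.991 × 10^-3 = 7.476 × 10^-3 mol
mass of Na2C2O4 = 7.476 × 10^-3 × 134.00 g/mol = 1.002 g
% Na2C2O4 = 1.002 / 1.781 × 100 = 56.25 %

56.25 %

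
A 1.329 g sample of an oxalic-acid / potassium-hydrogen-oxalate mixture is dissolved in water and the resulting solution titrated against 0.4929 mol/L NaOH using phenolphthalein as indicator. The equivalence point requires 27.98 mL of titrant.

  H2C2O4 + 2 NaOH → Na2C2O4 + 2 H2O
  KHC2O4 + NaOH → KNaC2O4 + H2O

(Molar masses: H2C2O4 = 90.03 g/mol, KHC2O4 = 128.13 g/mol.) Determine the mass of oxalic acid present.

n(NaOH) = 0.02798 × 0.4929 = 0.01379 mol
Let x = n(H2C2O4), y = n(KHC2O4).
Titrant: 2x + 1y = 0.01379;  mass: 90.03x + 128.13y = 1.329
Solving, x = 2.635 × 10^-3 mol, y = 8.521 × 10^-3 mol
mass of H2C2O4 = 2.635 × 10^-3 × 90.03 = 0.2373 g

0.2373 g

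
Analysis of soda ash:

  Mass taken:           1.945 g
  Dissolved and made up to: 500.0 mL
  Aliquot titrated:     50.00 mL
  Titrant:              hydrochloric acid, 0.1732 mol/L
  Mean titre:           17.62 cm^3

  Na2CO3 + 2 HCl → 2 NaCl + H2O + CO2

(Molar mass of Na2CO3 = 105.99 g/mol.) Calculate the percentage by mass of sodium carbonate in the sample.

83.15 %

n(HCl) per titration = 0.01762 × 0.1732 = 3.052 × 10^-3 mol
From the 1:2 ratio, n(Na2CO3) in each aliquot = 1/2 × 3.052 × 10^-3 = 1.526 × 10^-3 mol
n(Na2CO3) in the whole flask = 1.526 × 10^-3 × 500.0/50.00 = 0.01526 mol
mass of Na2CO3 = 0.01526 × 105.99 = 1.617 g
% Na2CO3 = 1.617 / 1.945 × 100 = 83.15 %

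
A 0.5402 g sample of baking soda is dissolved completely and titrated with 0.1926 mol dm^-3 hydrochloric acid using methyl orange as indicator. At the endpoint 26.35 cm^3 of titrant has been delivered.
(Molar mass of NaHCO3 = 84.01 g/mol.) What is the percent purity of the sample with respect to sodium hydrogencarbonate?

78.92 %

NaHCO3 + HCl → NaCl + H2O + CO2
n(HCl) = 0.02635 L × 0.1926 mol/L = 5.075 × 10^-3 mol
n(NaHCO3) = 5.075 × 10^-3 mol (1:1 ratio)
mass of NaHCO3 = 5.075 × 10^-3 × 84.01 g/mol = 0.4264 g
% NaHCO3 = 0.4264 / 0.5402 × 100 = 78.92 %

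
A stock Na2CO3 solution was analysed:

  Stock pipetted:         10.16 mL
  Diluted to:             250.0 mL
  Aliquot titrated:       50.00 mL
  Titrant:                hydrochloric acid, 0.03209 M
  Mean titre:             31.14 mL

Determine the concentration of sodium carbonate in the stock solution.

Na2CO3 + 2 HCl → 2 NaCl + H2O + CO2
n(HCl) = 0.03114 × 0.03209 = 9.993 × 10^-4 mol
From the 1:2 ratio, n(Na2CO3) in the aliquot = 1/2 × 9.993 × 10^-4 = 4.996 × 10^-4 mol
[Na2CO3]_dilute = 4.996 × 10^-4 / 0.05000 = 0.009993 mol/L
Dilution factor = 250.0 / 10.16 = 24.61
[Na2CO3]_stock = 0.009993 × 24.61 = 0.2459 mol/L

0.2459 M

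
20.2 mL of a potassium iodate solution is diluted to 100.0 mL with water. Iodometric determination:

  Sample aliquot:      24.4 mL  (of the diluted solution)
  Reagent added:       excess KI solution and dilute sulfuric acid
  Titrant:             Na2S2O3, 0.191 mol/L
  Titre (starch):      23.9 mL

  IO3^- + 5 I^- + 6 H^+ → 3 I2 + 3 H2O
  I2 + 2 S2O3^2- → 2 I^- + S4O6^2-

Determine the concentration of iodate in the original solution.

n(S2O3^2-) = 0.0239 × 0.191 = 4.56 × 10^-3 mol
n(I2) = n(S2O3^2-)/2 = 2.28 × 10^-3 mol
From the 1:3 ratio, n(IO3^-) in the aliquot = 1/3 × 2.28 × 10^-3 = 7.61 × 10^-4 mol
[IO3^-]_dilute = 7.61 × 10^-4 / 0.0244 = 0.0312 mol/L
[IO3^-]_original = 0.0312 × 100.0/20.2 = 0.154 mol/L

0.154 mol/L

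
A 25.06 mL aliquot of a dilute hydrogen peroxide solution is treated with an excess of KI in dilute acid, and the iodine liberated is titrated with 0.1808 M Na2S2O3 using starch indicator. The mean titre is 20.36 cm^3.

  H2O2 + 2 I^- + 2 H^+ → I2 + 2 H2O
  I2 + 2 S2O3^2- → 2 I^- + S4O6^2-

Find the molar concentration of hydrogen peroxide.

n(S2O3^2-) = 0.02036 × 0.1808 = 3.681 × 10^-3 mol
n(I2) = n(S2O3^2-)/2 = 1.841 × 10^-3 mol
n(H2O2) in the aliquot = 1.841 × 10^-3 mol (1:1 ratio)
[H2O2] = 1.841 × 10^-3 / 0.02506 = 0.07345 mol/L

0.07345 M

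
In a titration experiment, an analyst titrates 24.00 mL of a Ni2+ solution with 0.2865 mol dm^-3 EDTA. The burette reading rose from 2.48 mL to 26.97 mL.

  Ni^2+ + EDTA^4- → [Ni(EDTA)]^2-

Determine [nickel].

0.2923 mol/L

n(EDTA) = 0.02449 L × 0.2865 mol/L = 7.016 × 10^-3 mol
n(Ni2+) = 7.016 × 10^-3 mol (1:1 mole ratio)
[Ni2+] = 7.016 × 10^-3 mol / 0.02400 L = 0.2923 mol/L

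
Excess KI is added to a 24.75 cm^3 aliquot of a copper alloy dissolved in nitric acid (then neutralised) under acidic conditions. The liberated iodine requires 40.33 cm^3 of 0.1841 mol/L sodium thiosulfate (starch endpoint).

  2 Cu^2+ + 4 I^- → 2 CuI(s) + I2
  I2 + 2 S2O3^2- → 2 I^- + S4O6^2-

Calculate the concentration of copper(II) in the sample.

0.3000 mol/L

n(S2O3^2-) = 0.04033 × 0.1841 = 7.425 × 10^-3 mol
n(I2) = n(S2O3^2-)/2 = 3.712 × 10^-3 mol
From the 2:1 ratio, n(Cu2+) in the aliquot = 2/1 × 3.712 × 10^-3 = 7.425 × 10^-3 mol
[Cu2+] = 7.425 × 10^-3 / 0.02475 = 0.3000 mol/L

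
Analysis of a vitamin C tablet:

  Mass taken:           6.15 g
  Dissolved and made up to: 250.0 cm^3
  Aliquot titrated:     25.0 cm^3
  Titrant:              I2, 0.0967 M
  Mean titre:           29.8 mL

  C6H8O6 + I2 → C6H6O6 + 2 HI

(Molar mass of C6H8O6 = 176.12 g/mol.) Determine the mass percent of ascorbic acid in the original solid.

82.5 %

n(I2) per titration = 0.0298 × 0.0967 = 2.88 × 10^-3 mol
n(C6H8O6) in each aliquot = 2.88 × 10^-3 mol (1:1 ratio)
n(C6H8O6) in the whole flask = 2.88 × 10^-3 × 250.0/25.0 = 0.0288 mol
mass of C6H8O6 = 0.0288 × 176.12 = 5.08 g
% C6H8O6 = 5.08 / 6.15 × 100 = 82.5 %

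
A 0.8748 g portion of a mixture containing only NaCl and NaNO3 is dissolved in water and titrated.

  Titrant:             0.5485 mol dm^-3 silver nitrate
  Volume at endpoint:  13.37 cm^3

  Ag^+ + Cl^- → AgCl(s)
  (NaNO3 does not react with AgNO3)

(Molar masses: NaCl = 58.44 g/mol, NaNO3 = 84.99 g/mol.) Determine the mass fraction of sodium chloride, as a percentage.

48.99 %

n(AgNO3) = 0.01337 × 0.5485 = 7.333 × 10^-3 mol
Let x = n(NaCl), y = n(NaNO3).
Titrant: 1x = 7.333 × 10^-3;  mass: 58.44x + 84.99y = 0.8748
Solving, x = 7.333 × 10^-3 mol, y = 5.250 × 10^-3 mol
mass of NaCl = 7.333 × 10^-3 × 58.44 = 0.4286 g
% NaCl = 0.4286 / 0.8748 × 100 = 48.99 %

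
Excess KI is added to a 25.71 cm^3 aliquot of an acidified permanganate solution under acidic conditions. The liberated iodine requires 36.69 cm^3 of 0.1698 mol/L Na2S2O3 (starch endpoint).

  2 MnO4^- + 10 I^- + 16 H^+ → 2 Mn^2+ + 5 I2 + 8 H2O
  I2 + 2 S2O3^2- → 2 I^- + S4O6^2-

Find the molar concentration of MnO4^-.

0.04846 mol/L

n(S2O3^2-) = 0.03669 × 0.1698 = 6.230 × 10^-3 mol
n(I2) = n(S2O3^2-)/2 = 3.115 × 10^-3 mol
From the 2:5 ratio, n(MnO4^-) in the aliquot = 2/5 × 3.115 × 10^-3 = 1.246 × 10^-3 mol
[MnO4^-] = 1.246 × 10^-3 / 0.02571 = 0.04846 mol/L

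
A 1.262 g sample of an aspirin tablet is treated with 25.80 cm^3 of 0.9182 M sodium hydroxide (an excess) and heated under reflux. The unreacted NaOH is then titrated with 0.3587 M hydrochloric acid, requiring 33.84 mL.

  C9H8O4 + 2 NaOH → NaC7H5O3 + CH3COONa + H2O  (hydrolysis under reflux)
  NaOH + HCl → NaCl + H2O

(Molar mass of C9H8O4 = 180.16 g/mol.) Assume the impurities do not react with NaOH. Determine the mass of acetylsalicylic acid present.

1.041 g

n(NaOH) added = 0.02580 × 0.9182 = 0.02369 mol
n(HCl) used in back-titration = 0.03384 × 0.3587 = 0.01214 mol
n(NaOH) left over = 0.01214 mol (1:1 ratio)
n(NaOH) consumed by analyte = 0.02369 − 0.01214 = 0.01155 mol
From the 1:2 ratio, n(C9H8O4) = 1/2 × 0.01155 = 5.776 × 10^-3 mol
mass of C9H8O4 = 5.776 × 10^-3 × 180.16 = 1.041 g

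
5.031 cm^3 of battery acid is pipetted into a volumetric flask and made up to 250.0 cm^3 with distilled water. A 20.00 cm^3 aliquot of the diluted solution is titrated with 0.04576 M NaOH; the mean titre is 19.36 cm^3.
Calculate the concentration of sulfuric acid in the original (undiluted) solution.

1.101 M

H2SO4 + 2 NaOH → Na2SO4 + 2 H2O
n(NaOH) = 0.01936 × 0.04576 = 8.859 × 10^-4 mol
From the 1:2 ratio, n(H2SO4) in the aliquot = 1/2 × 8.859 × 10^-4 = 4.430 × 10^-4 mol
[H2SO4]_dilute = 4.430 × 10^-4 / 0.02000 = 0.02215 mol/L
Dilution factor = 250.0 / 5.031 = 49.69
[H2SO4]_stock = 0.02215 × 49.69 = 1.101 mol/L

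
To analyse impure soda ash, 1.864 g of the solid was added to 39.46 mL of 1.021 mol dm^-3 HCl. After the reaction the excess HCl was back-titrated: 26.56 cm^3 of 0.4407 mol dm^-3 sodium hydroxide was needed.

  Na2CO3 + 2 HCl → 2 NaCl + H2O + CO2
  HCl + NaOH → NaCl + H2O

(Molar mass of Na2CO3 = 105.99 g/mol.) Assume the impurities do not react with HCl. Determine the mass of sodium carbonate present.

1.515 g

n(HCl) added = 0.03946 × 1.021 = 0.04029 mol
n(NaOH) used in back-titration = 0.02656 × 0.4407 = 0.01170 mol
n(HCl) left over = 0.01170 mol (1:1 ratio)
n(HCl) consumed by analyte = 0.04029 − 0.01170 = 0.02858 mol
From the 1:2 ratio, n(Na2CO3) = 1/2 × 0.02858 = 0.01429 mol
mass of Na2CO3 = 0.01429 × 105.99 = 1.515 g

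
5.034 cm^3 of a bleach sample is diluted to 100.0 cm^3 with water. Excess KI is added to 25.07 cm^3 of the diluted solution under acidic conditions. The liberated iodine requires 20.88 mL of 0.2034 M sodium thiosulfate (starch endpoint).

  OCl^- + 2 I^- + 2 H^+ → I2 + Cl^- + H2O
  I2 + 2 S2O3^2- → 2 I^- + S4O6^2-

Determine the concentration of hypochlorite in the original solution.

1.683 M

n(S2O3^2-) = 0.02088 × 0.2034 = 4.247 × 10^-3 mol
n(I2) = n(S2O3^2-)/2 = 2.123 × 10^-3 mol
n(OCl^-) in the aliquot = 2.123 × 10^-3 mol (1:1 ratio)
[OCl^-]_dilute = 2.123 × 10^-3 / 0.02507 = 0.08470 mol/L
[OCl^-]_original = 0.08470 × 100.0/5.034 = 1.683 mol/L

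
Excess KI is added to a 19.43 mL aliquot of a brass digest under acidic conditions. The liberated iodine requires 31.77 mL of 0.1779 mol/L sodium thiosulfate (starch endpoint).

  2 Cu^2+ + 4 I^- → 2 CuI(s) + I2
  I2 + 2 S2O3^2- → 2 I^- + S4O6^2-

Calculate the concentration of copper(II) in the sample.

0.2909 mol/L

n(S2O3^2-) = 0.03177 × 0.1779 = 5.652 × 10^-3 mol
n(I2) = n(S2O3^2-)/2 = 2.826 × 10^-3 mol
From the 2:1 ratio, n(Cu2+) in the aliquot = 2/1 × 2.826 × 10^-3 = 5.652 × 10^-3 mol
[Cu2+] = 5.652 × 10^-3 / 0.01943 = 0.2909 mol/L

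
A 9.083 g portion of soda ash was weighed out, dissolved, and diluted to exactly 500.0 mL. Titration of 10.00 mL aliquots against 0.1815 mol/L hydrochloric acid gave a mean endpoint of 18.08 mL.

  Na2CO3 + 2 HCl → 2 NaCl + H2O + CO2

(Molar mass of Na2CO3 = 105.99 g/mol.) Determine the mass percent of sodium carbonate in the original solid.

n(HCl) per titration = 0.01808 × 0.1815 = 3.282 × 10^-3 mol
From the 1:2 ratio, n(Na2CO3) in each aliquot = 1/2 × 3.282 × 10^-3 = 1.641 × 10^-3 mol
n(Na2CO3) in the whole flask = 1.641 × 10^-3 × 500.0/10.00 = 0.08204 mol
mass of Na2CO3 = 0.08204 × 105.99 = 8.695 g
% Na2CO3 = 8.695 / 9.083 × 100 = 95.73 %

95.73 %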